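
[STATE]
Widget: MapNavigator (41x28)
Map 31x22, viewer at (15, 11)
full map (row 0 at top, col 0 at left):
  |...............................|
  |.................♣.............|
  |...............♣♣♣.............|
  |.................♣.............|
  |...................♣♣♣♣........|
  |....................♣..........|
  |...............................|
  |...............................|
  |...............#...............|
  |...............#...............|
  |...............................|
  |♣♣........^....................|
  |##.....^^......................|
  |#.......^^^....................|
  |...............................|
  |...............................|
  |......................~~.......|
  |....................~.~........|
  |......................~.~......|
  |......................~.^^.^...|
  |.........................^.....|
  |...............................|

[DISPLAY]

                                         
                                         
                                         
     ...............................     
     .................♣.............     
     ...............♣♣♣.............     
     .................♣.............     
     ...................♣♣♣♣........     
     ....................♣..........     
     ...............................     
     ...............................     
     ...............#...............     
     ...............#...............     
     ...............................     
     ♣♣........^....@...............     
     ##.....^^......................     
     #.......^^^....................     
     ...............................     
     ...............................     
     ......................~~.......     
     ....................~.~........     
     ......................~.~......     
     ......................~.^^.^...     
     .........................^.....     
     ...............................     
                                         
                                         
                                         


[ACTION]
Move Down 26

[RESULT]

     ...............................     
     ...............#...............     
     ...............#...............     
     ...............................     
     ♣♣........^....................     
     ##.....^^......................     
     #.......^^^....................     
     ...............................     
     ...............................     
     ......................~~.......     
     ....................~.~........     
     ......................~.~......     
     ......................~.^^.^...     
     .........................^.....     
     ...............@...............     
                                         
                                         
                                         
                                         
                                         
                                         
                                         
                                         
                                         
                                         
                                         
                                         
                                         


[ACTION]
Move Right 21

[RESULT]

.....................                    
.....#...............                    
.....#...............                    
.....................                    
^....................                    
.....................                    
^....................                    
.....................                    
.....................                    
............~~.......                    
..........~.~........                    
............~.~......                    
............~.^^.^...                    
...............^.....                    
....................@                    
                                         
                                         
                                         
                                         
                                         
                                         
                                         
                                         
                                         
                                         
                                         
                                         
                                         


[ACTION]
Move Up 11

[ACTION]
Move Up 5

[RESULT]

                                         
                                         
                                         
                                         
                                         
                                         
                                         
                                         
                                         
.....................                    
.......♣.............                    
.....♣♣♣.............                    
.......♣.............                    
.........♣♣♣♣........                    
..........♣.........@                    
.....................                    
.....................                    
.....#...............                    
.....#...............                    
.....................                    
^....................                    
.....................                    
^....................                    
.....................                    
.....................                    
............~~.......                    
..........~.~........                    
............~.~......                    


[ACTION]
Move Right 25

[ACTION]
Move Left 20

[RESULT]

                                         
                                         
                                         
                                         
                                         
                                         
                                         
                                         
                                         
          ...............................
          .................♣.............
          ...............♣♣♣.............
          .................♣.............
          ...................♣♣♣♣........
          ..........@.........♣..........
          ...............................
          ...............................
          ...............#...............
          ...............#...............
          ...............................
          ♣♣........^....................
          ##.....^^......................
          #.......^^^....................
          ...............................
          ...............................
          ......................~~.......
          ....................~.~........
          ......................~.~......


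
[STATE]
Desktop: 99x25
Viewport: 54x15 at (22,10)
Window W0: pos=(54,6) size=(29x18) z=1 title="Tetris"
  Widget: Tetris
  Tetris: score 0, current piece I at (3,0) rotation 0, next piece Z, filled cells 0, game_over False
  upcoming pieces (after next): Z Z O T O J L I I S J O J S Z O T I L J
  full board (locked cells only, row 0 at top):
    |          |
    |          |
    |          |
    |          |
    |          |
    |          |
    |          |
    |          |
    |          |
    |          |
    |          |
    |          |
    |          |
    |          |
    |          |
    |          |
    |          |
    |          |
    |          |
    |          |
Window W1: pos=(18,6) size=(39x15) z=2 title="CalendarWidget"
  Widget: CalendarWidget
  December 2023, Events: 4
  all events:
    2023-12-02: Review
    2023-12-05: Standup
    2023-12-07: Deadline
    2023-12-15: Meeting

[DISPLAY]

Tu We Th Fr Sa Su                 ┃        │▓▓        
          1  2*  3                ┃        │ ▓▓       
 5*  6  7*  8  9 10               ┃        │          
12 13 14 15* 16 17                ┃        │          
19 20 21 22 23 24                 ┃        │          
26 27 28 29 30 31                 ┃        │Score:    
                                  ┃        │0         
                                  ┃        │          
                                  ┃        │          
                                  ┃        │          
━━━━━━━━━━━━━━━━━━━━━━━━━━━━━━━━━━┛        │          
                                ┃          │          
                                ┃          │          
                                ┗━━━━━━━━━━━━━━━━━━━━━
                                                      


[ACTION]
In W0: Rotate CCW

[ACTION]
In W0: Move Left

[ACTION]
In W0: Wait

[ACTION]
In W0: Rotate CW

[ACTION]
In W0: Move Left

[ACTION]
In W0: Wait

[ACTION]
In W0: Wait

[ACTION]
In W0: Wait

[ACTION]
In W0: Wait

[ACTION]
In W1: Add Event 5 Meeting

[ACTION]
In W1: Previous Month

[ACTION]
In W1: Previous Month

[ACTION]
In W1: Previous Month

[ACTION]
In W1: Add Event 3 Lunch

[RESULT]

Tu We Th Fr Sa Su                 ┃        │▓▓        
          1  2  3*                ┃        │ ▓▓       
 5  6  7  8  9 10                 ┃        │          
12 13 14 15 16 17                 ┃        │          
19 20 21 22 23 24                 ┃        │          
26 27 28 29 30                    ┃        │Score:    
                                  ┃        │0         
                                  ┃        │          
                                  ┃        │          
                                  ┃        │          
━━━━━━━━━━━━━━━━━━━━━━━━━━━━━━━━━━┛        │          
                                ┃          │          
                                ┃          │          
                                ┗━━━━━━━━━━━━━━━━━━━━━
                                                      


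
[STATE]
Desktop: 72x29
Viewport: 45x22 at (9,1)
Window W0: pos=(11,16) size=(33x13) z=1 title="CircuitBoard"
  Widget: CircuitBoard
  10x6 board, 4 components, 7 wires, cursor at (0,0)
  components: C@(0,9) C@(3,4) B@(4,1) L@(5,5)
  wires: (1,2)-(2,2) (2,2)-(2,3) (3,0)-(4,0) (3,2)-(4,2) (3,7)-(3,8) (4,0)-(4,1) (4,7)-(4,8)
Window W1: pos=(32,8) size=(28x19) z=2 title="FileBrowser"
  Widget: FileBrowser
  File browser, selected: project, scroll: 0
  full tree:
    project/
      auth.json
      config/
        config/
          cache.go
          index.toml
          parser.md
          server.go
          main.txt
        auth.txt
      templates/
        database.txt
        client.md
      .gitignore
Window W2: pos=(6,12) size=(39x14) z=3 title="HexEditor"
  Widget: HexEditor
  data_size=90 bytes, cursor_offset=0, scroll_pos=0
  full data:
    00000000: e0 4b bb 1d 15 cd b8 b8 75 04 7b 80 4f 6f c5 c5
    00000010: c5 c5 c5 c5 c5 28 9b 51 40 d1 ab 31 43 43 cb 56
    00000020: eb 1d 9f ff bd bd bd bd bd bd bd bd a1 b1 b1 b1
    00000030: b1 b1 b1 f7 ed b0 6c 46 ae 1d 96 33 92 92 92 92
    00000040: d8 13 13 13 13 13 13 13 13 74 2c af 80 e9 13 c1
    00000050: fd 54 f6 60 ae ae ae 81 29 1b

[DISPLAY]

                                             
                                             
                                             
                                             
                                             
                                             
                                             
                       ┏━━━━━━━━━━━━━━━━━━━━━
                       ┃ FileBrowser         
                       ┠─────────────────────
                       ┃> [-] project/       
━━━━━━━━━━━━━━━━━━━━━━━━━━━━━━━━━━━┓n        
exEditor                           ┃ig/      
───────────────────────────────────┨lates/   
000000  E0 4b bb 1d 15 cd b8 b8  75┃re       
000010  c5 c5 c5 c5 c5 28 9b 51  40┃         
000020  eb 1d 9f ff bd bd bd bd  bd┃         
000030  b1 b1 b1 f7 ed b0 6c 46  ae┃         
000040  d8 13 13 13 13 13 13 13  13┃         
000050  fd 54 f6 60 ae ae ae 81  29┃         
                                   ┃         
                                   ┃         


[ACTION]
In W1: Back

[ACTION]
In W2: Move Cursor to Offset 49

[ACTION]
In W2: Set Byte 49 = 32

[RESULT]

                                             
                                             
                                             
                                             
                                             
                                             
                                             
                       ┏━━━━━━━━━━━━━━━━━━━━━
                       ┃ FileBrowser         
                       ┠─────────────────────
                       ┃> [-] project/       
━━━━━━━━━━━━━━━━━━━━━━━━━━━━━━━━━━━┓n        
exEditor                           ┃ig/      
───────────────────────────────────┨lates/   
000000  e0 4b bb 1d 15 cd b8 b8  75┃re       
000010  c5 c5 c5 c5 c5 28 9b 51  40┃         
000020  eb 1d 9f ff bd bd bd bd  bd┃         
000030  b1 32 b1 f7 ed b0 6c 46  ae┃         
000040  d8 13 13 13 13 13 13 13  13┃         
000050  fd 54 f6 60 ae ae ae 81  29┃         
                                   ┃         
                                   ┃         


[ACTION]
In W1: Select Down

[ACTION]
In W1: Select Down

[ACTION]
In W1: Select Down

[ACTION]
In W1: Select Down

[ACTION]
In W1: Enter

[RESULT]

                                             
                                             
                                             
                                             
                                             
                                             
                                             
                       ┏━━━━━━━━━━━━━━━━━━━━━
                       ┃ FileBrowser         
                       ┠─────────────────────
                       ┃  [-] project/       
━━━━━━━━━━━━━━━━━━━━━━━━━━━━━━━━━━━┓n        
exEditor                           ┃ig/      
───────────────────────────────────┨lates/   
000000  e0 4b bb 1d 15 cd b8 b8  75┃re       
000010  c5 c5 c5 c5 c5 28 9b 51  40┃         
000020  eb 1d 9f ff bd bd bd bd  bd┃         
000030  b1 32 b1 f7 ed b0 6c 46  ae┃         
000040  d8 13 13 13 13 13 13 13  13┃         
000050  fd 54 f6 60 ae ae ae 81  29┃         
                                   ┃         
                                   ┃         


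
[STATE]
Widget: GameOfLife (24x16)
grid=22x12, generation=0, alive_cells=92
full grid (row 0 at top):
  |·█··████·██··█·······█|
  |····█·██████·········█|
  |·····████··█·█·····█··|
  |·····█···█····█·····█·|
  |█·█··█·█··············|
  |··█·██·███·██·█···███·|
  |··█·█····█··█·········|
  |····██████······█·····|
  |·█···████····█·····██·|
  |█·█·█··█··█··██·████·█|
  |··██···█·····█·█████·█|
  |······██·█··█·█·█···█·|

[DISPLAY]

Gen: 0                  
·█··████·██··█·······█  
····█·██████·········█  
·····████··█·█·····█··  
·····█···█····█·····█·  
█·█··█·█··············  
··█·██·███·██·█···███·  
··█·█····█··█·········  
····██████······█·····  
·█···████····█·····██·  
█·█·█··█··█··██·████·█  
··██···█·····█·█████·█  
······██·█··█·█·█···█·  
                        
                        
                        


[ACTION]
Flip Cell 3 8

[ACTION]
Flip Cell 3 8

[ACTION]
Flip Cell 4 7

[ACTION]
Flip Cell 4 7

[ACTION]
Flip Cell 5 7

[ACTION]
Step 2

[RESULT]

Gen: 2                  
······················  
···███····██··········  
···██······██·········  
···█·█····███·········  
··██····█····█········  
··█████·█·····█····██·  
········█····█········  
··███··········█···██·  
·····█······████····█·  
····█·······█··█·····█  
·█████·██···█·█····█·█  
··█···███····█·····██·  
                        
                        
                        


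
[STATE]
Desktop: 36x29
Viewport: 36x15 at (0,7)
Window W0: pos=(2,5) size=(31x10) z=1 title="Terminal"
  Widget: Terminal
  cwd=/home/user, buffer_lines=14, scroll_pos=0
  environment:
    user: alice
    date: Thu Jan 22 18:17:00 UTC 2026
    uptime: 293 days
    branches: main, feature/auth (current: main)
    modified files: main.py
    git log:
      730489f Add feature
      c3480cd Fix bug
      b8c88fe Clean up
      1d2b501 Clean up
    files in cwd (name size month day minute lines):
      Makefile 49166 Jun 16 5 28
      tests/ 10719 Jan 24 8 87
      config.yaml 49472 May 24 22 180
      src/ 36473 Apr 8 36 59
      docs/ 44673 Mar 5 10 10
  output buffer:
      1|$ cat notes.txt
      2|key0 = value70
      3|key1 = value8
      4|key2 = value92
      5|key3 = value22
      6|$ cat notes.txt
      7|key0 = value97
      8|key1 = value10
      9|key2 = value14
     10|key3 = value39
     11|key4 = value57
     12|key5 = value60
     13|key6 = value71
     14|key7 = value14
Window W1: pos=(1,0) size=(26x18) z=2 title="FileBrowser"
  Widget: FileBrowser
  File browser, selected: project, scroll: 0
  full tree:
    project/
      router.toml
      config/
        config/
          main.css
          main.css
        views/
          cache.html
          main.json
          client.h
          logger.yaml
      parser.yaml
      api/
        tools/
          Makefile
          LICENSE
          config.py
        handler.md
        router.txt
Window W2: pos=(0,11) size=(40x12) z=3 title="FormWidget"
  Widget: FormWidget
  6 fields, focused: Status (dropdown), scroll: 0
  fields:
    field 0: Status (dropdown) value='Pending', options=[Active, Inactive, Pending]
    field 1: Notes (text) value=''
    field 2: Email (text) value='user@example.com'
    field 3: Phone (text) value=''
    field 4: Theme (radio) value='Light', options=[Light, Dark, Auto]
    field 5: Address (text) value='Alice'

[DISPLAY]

 ┃    [+] api/            ┃─────┨   
 ┃                        ┃     ┃   
 ┃                        ┃     ┃   
 ┃                        ┃     ┃   
┏━━━━━━━━━━━━━━━━━━━━━━━━━━━━━━━━━━━
┃ FormWidget                        
┠───────────────────────────────────
┃> Status:     [Pending             
┃  Notes:      [                    
┃  Email:      [user@example.com    
┃  Phone:      [                    
┃  Theme:      (●) Light  ( ) Dark  
┃  Address:    [Alice               
┃                                   
┃                                   


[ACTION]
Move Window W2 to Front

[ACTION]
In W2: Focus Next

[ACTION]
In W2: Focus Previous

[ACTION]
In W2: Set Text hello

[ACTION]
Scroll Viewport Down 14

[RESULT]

┃> Status:     [Pending             
┃  Notes:      [                    
┃  Email:      [user@example.com    
┃  Phone:      [                    
┃  Theme:      (●) Light  ( ) Dark  
┃  Address:    [Alice               
┃                                   
┃                                   
┗━━━━━━━━━━━━━━━━━━━━━━━━━━━━━━━━━━━
                                    
                                    
                                    
                                    
                                    
                                    


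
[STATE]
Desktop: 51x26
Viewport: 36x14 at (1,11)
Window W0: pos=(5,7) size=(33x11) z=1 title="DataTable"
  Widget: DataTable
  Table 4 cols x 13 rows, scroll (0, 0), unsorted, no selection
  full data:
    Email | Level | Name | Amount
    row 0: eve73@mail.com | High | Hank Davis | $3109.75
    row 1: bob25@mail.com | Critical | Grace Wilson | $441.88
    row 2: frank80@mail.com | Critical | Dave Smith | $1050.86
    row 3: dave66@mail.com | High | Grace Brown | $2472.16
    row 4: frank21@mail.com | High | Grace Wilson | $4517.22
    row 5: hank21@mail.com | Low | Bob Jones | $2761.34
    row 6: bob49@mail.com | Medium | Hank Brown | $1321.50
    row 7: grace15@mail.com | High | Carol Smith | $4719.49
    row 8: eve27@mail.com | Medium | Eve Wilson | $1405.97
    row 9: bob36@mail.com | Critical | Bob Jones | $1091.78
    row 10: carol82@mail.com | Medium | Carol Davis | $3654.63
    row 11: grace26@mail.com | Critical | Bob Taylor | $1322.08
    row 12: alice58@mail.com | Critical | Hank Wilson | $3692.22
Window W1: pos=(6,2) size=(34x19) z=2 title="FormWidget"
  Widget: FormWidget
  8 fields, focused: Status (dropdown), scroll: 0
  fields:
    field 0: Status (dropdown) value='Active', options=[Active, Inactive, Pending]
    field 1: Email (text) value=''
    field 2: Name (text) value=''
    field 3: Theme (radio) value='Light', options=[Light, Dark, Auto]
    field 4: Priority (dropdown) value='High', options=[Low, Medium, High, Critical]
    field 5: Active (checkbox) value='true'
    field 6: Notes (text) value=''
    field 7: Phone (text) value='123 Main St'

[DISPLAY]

    ┃┃  Notes:      [               
    ┃┃  Phone:      [123 Main St    
    ┃┃                              
    ┃┃                              
    ┃┃                              
    ┃┃                              
    ┗┃                              
     ┃                              
     ┃                              
     ┗━━━━━━━━━━━━━━━━━━━━━━━━━━━━━━
                                    
                                    
                                    
                                    


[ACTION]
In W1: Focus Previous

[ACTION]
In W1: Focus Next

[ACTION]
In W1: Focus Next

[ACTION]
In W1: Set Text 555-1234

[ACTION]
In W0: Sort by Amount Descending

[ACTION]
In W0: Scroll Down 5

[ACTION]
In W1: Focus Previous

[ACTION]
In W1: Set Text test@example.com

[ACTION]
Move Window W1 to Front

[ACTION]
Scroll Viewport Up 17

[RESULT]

                                    
                                    
     ┏━━━━━━━━━━━━━━━━━━━━━━━━━━━━━━
     ┃ FormWidget                   
     ┠──────────────────────────────
     ┃> Status:     [Active         
     ┃  Email:      [555-1234       
    ┏┃  Name:       [               
    ┃┃  Theme:      (●) Light  ( ) D
    ┠┃  Priority:   [High           
    ┃┃  Active:     [x]             
    ┃┃  Notes:      [               
    ┃┃  Phone:      [123 Main St    
    ┃┃                              


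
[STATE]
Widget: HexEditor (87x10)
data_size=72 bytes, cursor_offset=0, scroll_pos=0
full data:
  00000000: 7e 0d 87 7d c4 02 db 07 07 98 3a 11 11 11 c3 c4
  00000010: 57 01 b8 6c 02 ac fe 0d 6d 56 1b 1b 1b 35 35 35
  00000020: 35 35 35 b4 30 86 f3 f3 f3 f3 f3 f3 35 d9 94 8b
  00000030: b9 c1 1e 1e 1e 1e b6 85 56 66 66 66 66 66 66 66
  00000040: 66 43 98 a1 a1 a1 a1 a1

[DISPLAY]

00000000  7E 0d 87 7d c4 02 db 07  07 98 3a 11 11 11 c3 c4  |~..}......:.....|         
00000010  57 01 b8 6c 02 ac fe 0d  6d 56 1b 1b 1b 35 35 35  |W..l....mV...555|         
00000020  35 35 35 b4 30 86 f3 f3  f3 f3 f3 f3 35 d9 94 8b  |555.0.......5...|         
00000030  b9 c1 1e 1e 1e 1e b6 85  56 66 66 66 66 66 66 66  |........Vfffffff|         
00000040  66 43 98 a1 a1 a1 a1 a1                           |fC......        |         
                                                                                       
                                                                                       
                                                                                       
                                                                                       
                                                                                       


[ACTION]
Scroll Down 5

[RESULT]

00000040  66 43 98 a1 a1 a1 a1 a1                           |fC......        |         
                                                                                       
                                                                                       
                                                                                       
                                                                                       
                                                                                       
                                                                                       
                                                                                       
                                                                                       
                                                                                       


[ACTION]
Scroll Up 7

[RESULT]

00000000  7E 0d 87 7d c4 02 db 07  07 98 3a 11 11 11 c3 c4  |~..}......:.....|         
00000010  57 01 b8 6c 02 ac fe 0d  6d 56 1b 1b 1b 35 35 35  |W..l....mV...555|         
00000020  35 35 35 b4 30 86 f3 f3  f3 f3 f3 f3 35 d9 94 8b  |555.0.......5...|         
00000030  b9 c1 1e 1e 1e 1e b6 85  56 66 66 66 66 66 66 66  |........Vfffffff|         
00000040  66 43 98 a1 a1 a1 a1 a1                           |fC......        |         
                                                                                       
                                                                                       
                                                                                       
                                                                                       
                                                                                       


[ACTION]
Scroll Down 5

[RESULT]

00000040  66 43 98 a1 a1 a1 a1 a1                           |fC......        |         
                                                                                       
                                                                                       
                                                                                       
                                                                                       
                                                                                       
                                                                                       
                                                                                       
                                                                                       
                                                                                       


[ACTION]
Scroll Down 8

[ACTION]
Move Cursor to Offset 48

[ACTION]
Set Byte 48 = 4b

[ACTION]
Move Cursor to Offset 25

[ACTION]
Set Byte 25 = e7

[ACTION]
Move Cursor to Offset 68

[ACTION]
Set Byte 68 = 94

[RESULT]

00000040  66 43 98 a1 94 a1 a1 a1                           |fC......        |         
                                                                                       
                                                                                       
                                                                                       
                                                                                       
                                                                                       
                                                                                       
                                                                                       
                                                                                       
                                                                                       


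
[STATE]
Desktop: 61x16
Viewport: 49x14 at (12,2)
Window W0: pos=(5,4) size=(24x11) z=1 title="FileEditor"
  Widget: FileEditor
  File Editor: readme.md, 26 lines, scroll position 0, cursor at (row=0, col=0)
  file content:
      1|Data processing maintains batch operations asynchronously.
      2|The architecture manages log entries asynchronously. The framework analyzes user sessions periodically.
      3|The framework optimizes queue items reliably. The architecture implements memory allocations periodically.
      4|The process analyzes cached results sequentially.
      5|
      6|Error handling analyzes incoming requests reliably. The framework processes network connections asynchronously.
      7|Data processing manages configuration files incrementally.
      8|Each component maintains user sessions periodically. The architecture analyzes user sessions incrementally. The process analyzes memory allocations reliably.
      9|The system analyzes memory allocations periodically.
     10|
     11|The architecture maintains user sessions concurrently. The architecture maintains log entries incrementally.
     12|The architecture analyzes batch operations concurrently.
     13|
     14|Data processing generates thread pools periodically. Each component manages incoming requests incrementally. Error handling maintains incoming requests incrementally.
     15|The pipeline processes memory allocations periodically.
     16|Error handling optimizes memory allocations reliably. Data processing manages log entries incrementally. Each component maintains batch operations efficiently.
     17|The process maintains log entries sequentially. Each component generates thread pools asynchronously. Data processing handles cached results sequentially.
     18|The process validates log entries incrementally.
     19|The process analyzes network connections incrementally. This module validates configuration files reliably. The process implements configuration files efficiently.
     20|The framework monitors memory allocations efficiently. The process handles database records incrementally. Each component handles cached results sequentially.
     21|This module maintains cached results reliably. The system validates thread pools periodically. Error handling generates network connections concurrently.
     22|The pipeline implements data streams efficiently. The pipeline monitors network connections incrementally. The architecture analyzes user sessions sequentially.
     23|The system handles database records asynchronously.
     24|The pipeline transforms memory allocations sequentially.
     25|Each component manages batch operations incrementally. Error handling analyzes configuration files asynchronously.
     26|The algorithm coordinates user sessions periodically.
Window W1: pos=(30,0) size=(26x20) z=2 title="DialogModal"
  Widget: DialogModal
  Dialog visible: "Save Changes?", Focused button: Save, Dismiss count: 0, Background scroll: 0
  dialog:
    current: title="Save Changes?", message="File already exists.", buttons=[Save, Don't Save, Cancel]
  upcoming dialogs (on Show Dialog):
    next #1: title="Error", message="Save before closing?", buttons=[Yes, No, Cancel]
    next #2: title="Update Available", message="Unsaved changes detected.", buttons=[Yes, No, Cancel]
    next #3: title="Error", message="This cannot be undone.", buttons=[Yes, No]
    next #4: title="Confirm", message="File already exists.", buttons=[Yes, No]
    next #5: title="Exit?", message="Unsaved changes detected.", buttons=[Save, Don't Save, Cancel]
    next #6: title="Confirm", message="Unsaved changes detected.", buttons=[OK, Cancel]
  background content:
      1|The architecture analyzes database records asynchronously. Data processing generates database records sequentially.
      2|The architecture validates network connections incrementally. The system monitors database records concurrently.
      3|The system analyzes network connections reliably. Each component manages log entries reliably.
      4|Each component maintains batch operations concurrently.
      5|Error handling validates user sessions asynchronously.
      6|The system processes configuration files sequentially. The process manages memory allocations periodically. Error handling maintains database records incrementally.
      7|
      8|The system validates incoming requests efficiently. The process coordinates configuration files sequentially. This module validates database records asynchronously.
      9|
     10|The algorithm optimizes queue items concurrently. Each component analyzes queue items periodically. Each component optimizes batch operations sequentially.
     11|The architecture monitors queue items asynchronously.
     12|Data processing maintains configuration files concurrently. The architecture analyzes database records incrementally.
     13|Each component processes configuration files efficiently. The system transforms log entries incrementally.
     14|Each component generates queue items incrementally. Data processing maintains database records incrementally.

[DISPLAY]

                  ┠────────────────────────┨     
                  ┃The architecture analyze┃     
━━━━━━━━━━━━━━━━┓ ┃The architecture validat┃     
ditor           ┃ ┃The system analyzes netw┃     
────────────────┨ ┃Each component maintains┃     
rocessing maint▲┃ ┃Error handling validates┃     
chitecture mana█┃ ┃Th┌──────────────────┐on┃     
amework optimiz░┃ ┃  │  Save Changes?   │  ┃     
ocess analyzes ░┃ ┃Th│File already exist│nc┃     
               ░┃ ┃  │[Save]  Don't Save│  ┃     
handling analyz░┃ ┃Th└──────────────────┘s ┃     
rocessing manag▼┃ ┃The architecture monitor┃     
━━━━━━━━━━━━━━━━┛ ┃Data processing maintain┃     
                  ┃Each component processes┃     


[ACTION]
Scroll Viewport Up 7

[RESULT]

                  ┏━━━━━━━━━━━━━━━━━━━━━━━━┓     
                  ┃ DialogModal            ┃     
                  ┠────────────────────────┨     
                  ┃The architecture analyze┃     
━━━━━━━━━━━━━━━━┓ ┃The architecture validat┃     
ditor           ┃ ┃The system analyzes netw┃     
────────────────┨ ┃Each component maintains┃     
rocessing maint▲┃ ┃Error handling validates┃     
chitecture mana█┃ ┃Th┌──────────────────┐on┃     
amework optimiz░┃ ┃  │  Save Changes?   │  ┃     
ocess analyzes ░┃ ┃Th│File already exist│nc┃     
               ░┃ ┃  │[Save]  Don't Save│  ┃     
handling analyz░┃ ┃Th└──────────────────┘s ┃     
rocessing manag▼┃ ┃The architecture monitor┃     


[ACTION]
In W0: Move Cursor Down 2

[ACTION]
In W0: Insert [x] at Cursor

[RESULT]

                  ┏━━━━━━━━━━━━━━━━━━━━━━━━┓     
                  ┃ DialogModal            ┃     
                  ┠────────────────────────┨     
                  ┃The architecture analyze┃     
━━━━━━━━━━━━━━━━┓ ┃The architecture validat┃     
ditor           ┃ ┃The system analyzes netw┃     
────────────────┨ ┃Each component maintains┃     
rocessing maint▲┃ ┃Error handling validates┃     
chitecture mana█┃ ┃Th┌──────────────────┐on┃     
ramework optimi░┃ ┃  │  Save Changes?   │  ┃     
ocess analyzes ░┃ ┃Th│File already exist│nc┃     
               ░┃ ┃  │[Save]  Don't Save│  ┃     
handling analyz░┃ ┃Th└──────────────────┘s ┃     
rocessing manag▼┃ ┃The architecture monitor┃     


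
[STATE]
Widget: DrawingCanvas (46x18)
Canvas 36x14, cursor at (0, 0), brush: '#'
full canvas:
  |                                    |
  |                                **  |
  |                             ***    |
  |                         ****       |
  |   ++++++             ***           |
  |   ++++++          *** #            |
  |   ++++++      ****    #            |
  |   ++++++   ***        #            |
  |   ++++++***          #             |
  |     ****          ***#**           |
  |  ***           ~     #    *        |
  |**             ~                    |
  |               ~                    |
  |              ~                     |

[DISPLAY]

+                                             
                                **            
                             ***              
                         ****                 
   ++++++             ***                     
   ++++++          *** #                      
   ++++++      ****    #                      
   ++++++   ***        #                      
   ++++++***          #                       
     ****          ***#**                     
  ***           ~     #    *                  
**             ~                              
               ~                              
              ~                               
                                              
                                              
                                              
                                              


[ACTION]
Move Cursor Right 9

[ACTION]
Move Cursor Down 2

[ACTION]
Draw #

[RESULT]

                                              
                                **            
         #                   ***              
                         ****                 
   ++++++             ***                     
   ++++++          *** #                      
   ++++++      ****    #                      
   ++++++   ***        #                      
   ++++++***          #                       
     ****          ***#**                     
  ***           ~     #    *                  
**             ~                              
               ~                              
              ~                               
                                              
                                              
                                              
                                              


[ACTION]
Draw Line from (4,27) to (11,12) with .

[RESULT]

                                              
                                **            
         #                   ***              
                         ****                 
   ++++++             *** ..                  
   ++++++          *** #..                    
   ++++++      ****   ..                      
   ++++++   ***     .. #                      
   ++++++***      ..  #                       
     ****       .. ***#**                     
  ***         ..~     #    *                  
**          .. ~                              
               ~                              
              ~                               
                                              
                                              
                                              
                                              
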